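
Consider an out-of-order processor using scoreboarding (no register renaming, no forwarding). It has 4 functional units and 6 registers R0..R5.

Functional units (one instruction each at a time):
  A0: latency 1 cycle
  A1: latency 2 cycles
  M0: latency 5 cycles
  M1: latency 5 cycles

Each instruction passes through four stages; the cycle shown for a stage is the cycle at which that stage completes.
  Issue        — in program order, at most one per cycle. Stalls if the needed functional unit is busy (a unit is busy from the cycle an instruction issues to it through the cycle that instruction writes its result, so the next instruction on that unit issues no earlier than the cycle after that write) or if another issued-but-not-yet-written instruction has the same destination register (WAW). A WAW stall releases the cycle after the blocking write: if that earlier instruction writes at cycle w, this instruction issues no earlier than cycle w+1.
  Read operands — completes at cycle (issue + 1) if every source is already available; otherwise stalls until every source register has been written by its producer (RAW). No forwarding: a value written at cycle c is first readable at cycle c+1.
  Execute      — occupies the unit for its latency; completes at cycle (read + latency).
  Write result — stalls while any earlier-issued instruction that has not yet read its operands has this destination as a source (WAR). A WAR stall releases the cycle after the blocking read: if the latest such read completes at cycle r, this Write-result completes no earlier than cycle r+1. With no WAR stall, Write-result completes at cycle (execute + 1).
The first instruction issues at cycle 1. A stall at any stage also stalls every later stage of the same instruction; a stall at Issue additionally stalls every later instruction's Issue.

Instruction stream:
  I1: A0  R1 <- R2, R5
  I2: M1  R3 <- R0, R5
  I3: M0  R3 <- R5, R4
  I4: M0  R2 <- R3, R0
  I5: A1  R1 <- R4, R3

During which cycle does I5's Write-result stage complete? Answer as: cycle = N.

I1  is:1  ro:2  ex:3  wr:4
I2  is:2  ro:3  ex:8  wr:9
I3  is:10  ro:11  ex:16  wr:17  — WAW R3: wait I2 write@9
I4  is:18  ro:19  ex:24  wr:25  — struct: M0 busy until I3 writes@17
I5  is:19  ro:20  ex:22  wr:23

cycle = 23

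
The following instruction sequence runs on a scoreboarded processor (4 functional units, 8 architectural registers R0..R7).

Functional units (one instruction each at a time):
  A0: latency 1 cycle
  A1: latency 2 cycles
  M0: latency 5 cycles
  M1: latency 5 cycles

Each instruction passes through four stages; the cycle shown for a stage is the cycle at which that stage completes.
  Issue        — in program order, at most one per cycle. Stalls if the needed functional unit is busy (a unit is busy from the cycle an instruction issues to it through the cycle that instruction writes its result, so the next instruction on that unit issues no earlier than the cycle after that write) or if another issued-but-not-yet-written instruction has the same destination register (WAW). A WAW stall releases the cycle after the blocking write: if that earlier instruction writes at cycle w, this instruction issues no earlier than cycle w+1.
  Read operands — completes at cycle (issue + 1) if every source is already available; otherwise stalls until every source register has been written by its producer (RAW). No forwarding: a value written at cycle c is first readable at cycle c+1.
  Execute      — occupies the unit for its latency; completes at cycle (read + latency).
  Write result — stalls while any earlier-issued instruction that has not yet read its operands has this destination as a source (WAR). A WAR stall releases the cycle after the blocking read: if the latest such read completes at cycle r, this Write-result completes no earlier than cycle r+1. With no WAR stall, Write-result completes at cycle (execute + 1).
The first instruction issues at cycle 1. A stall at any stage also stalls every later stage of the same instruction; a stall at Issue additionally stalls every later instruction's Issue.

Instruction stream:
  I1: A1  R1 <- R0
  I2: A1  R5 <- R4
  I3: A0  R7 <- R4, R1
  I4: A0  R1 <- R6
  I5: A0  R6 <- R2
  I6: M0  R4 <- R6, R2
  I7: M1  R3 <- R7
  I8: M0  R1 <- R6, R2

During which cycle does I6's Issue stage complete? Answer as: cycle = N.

I1: IS=1 RO=2 EX=4 WR=5
I2: IS=6 RO=7 EX=9 WR=10  [struct: A1 busy until I1 writes@5]
I3: IS=7 RO=8 EX=9 WR=10
I4: IS=11 RO=12 EX=13 WR=14  [struct: A0 busy until I3 writes@10]
I5: IS=15 RO=16 EX=17 WR=18  [struct: A0 busy until I4 writes@14]
I6: IS=16 RO=19 EX=24 WR=25  [RAW R6: wait I5 write@18]
I7: IS=17 RO=18 EX=23 WR=24
I8: IS=26 RO=27 EX=32 WR=33  [struct: M0 busy until I6 writes@25]

cycle = 16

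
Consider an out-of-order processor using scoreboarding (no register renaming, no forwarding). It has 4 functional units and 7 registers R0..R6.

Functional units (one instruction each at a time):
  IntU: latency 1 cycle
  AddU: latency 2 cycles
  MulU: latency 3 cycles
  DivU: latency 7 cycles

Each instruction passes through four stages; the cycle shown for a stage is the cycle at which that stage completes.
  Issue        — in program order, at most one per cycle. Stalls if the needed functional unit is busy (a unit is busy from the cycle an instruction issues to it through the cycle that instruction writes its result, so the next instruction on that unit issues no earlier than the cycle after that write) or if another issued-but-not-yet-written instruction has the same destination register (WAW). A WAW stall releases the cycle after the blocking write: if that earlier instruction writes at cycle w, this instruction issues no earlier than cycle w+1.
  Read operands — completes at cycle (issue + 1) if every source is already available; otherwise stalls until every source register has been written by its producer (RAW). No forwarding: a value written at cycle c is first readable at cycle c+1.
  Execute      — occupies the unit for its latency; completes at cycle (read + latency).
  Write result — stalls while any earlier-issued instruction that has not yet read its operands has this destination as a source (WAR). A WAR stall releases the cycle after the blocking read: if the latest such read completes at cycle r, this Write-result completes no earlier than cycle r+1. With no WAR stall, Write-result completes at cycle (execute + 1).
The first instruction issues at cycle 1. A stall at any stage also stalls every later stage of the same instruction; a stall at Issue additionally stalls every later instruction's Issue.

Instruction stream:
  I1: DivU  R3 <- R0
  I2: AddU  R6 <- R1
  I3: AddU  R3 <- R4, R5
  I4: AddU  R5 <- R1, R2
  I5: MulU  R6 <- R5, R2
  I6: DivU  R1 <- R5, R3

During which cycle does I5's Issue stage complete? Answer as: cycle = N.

cycle 1: I1→DivU
cycle 2: I1 RO, I2→AddU
cycle 3: I2 RO
cycle 5: I2 EX
cycle 6: I2 WR R6
cycle 9: I1 EX
cycle 10: I1 WR R3
cycle 11: I3→AddU
cycle 12: I3 RO
cycle 14: I3 EX
cycle 15: I3 WR R3
cycle 16: I4→AddU
cycle 17: I4 RO, I5→MulU
cycle 18: I6→DivU
cycle 19: I4 EX
cycle 20: I4 WR R5
cycle 21: I5 RO, I6 RO
cycle 24: I5 EX
cycle 25: I5 WR R6
cycle 28: I6 EX
cycle 29: I6 WR R1

cycle = 17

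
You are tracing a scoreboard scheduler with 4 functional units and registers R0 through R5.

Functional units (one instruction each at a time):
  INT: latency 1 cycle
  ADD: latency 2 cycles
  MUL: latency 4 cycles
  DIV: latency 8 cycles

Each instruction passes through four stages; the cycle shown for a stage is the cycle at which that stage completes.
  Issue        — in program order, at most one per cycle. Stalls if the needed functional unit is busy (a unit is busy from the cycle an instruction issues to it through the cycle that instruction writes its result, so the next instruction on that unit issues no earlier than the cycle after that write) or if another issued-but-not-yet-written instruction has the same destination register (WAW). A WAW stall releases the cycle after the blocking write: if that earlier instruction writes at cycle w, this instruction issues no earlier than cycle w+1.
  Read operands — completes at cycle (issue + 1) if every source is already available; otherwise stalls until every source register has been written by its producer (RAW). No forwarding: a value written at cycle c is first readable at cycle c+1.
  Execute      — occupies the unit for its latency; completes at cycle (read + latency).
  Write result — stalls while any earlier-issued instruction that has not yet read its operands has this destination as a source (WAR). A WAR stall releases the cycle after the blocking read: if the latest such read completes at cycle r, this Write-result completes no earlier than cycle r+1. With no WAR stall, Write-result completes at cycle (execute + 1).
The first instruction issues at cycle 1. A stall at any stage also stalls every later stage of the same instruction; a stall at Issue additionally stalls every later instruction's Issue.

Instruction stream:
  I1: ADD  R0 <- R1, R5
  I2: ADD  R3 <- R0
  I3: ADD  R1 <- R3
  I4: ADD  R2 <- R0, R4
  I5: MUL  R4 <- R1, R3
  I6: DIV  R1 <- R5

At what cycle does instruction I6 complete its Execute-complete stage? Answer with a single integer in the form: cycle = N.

  I1 | 1 | 2 | 4 | 5
  I2 | 6 | 7 | 9 | 10   struct: ADD busy until I1 writes@5
  I3 | 11 | 12 | 14 | 15   struct: ADD busy until I2 writes@10
  I4 | 16 | 17 | 19 | 20   struct: ADD busy until I3 writes@15
  I5 | 17 | 18 | 22 | 23
  I6 | 18 | 19 | 27 | 28

cycle = 27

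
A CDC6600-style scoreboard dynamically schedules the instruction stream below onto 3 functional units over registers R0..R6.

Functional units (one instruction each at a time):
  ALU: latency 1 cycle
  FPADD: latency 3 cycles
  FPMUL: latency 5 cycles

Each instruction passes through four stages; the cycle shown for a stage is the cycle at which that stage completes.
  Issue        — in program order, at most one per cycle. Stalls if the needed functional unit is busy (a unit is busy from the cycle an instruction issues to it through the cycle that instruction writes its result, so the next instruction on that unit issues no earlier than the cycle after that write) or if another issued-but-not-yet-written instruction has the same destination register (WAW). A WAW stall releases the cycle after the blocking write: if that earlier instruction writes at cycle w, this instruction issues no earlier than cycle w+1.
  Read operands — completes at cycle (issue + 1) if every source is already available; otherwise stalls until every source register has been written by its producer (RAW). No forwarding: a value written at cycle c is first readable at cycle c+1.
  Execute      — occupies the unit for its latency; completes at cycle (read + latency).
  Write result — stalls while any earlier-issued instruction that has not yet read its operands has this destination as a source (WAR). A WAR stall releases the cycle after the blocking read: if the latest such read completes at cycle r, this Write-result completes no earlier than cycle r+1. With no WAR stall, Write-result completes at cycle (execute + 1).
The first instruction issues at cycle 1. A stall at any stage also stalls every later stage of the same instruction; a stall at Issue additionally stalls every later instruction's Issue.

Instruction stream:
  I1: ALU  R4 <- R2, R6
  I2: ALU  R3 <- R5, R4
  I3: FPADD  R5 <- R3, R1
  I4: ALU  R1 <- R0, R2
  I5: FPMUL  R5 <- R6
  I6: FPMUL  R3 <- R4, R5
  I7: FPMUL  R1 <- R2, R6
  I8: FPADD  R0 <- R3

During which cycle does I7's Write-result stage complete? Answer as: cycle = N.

cycle = 37

[1] I1 issues→ALU
[2] I1 reads
[3] I1 exec-done
[4] I1 writes R4
[5] I2 issues→ALU
[6] I2 reads | I3 issues→FPADD
[7] I2 exec-done
[8] I2 writes R3
[9] I3 reads | I4 issues→ALU
[10] I4 reads
[11] I4 exec-done
[12] I3 exec-done | I4 writes R1
[13] I3 writes R5
[14] I5 issues→FPMUL
[15] I5 reads
[20] I5 exec-done
[21] I5 writes R5
[22] I6 issues→FPMUL
[23] I6 reads
[28] I6 exec-done
[29] I6 writes R3
[30] I7 issues→FPMUL
[31] I7 reads | I8 issues→FPADD
[32] I8 reads
[35] I8 exec-done
[36] I7 exec-done | I8 writes R0
[37] I7 writes R1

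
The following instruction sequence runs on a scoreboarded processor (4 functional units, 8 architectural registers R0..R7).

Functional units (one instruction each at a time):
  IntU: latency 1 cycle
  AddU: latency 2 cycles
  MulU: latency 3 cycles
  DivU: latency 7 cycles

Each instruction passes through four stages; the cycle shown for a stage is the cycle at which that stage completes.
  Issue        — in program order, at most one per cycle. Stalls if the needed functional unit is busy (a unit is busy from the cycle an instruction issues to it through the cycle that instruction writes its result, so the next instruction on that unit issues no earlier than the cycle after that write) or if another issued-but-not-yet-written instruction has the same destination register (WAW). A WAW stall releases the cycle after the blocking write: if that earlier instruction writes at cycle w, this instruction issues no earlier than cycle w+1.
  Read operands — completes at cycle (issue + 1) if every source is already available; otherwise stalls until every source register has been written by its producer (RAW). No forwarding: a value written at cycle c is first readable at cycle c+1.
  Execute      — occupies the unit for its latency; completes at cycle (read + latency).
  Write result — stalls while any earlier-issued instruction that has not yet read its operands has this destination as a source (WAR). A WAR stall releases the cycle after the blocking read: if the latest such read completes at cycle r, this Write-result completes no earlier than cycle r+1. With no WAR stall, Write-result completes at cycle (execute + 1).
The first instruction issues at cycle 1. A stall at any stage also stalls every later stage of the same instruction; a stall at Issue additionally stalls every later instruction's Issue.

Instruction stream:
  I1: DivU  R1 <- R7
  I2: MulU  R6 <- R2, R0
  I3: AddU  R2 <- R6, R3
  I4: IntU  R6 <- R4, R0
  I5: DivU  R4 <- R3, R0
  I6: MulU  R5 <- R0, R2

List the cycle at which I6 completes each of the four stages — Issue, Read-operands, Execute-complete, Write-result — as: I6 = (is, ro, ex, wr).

c1: I1 issues→DivU
c2: I1 reads; I2 issues→MulU
c3: I2 reads; I3 issues→AddU
c6: I2 exec-done
c7: I2 writes R6
c8: I3 reads; I4 issues→IntU
c9: I1 exec-done; I4 reads
c10: I1 writes R1; I3 exec-done; I4 exec-done
c11: I3 writes R2; I4 writes R6; I5 issues→DivU
c12: I5 reads; I6 issues→MulU
c13: I6 reads
c16: I6 exec-done
c17: I6 writes R5
c19: I5 exec-done
c20: I5 writes R4

I6 = (12, 13, 16, 17)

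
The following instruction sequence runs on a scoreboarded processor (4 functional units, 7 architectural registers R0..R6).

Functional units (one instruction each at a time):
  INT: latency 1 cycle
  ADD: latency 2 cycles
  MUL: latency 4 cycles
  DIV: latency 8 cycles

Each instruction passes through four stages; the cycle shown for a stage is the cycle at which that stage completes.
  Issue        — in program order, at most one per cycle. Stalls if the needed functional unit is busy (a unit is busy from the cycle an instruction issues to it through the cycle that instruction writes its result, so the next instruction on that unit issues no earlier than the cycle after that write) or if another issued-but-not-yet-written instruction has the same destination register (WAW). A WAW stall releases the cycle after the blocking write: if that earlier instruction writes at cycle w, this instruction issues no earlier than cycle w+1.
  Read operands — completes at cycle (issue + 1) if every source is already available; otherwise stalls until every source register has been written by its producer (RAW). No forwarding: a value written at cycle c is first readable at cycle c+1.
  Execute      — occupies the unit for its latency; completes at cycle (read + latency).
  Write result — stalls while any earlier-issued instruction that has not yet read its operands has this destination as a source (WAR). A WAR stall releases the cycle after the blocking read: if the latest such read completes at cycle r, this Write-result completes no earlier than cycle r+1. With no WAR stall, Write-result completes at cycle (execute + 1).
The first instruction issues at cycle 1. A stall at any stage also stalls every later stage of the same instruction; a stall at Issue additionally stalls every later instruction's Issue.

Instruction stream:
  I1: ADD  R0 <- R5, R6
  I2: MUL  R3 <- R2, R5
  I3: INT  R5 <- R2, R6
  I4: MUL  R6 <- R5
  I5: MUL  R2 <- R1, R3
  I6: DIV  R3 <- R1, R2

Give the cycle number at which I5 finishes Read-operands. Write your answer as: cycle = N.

[I1] 1/2/4/5
[I2] 2/3/7/8
[I3] 3/4/5/6
[I4] 9/10/14/15  (struct: MUL busy until I2 writes@8)
[I5] 16/17/21/22  (struct: MUL busy until I4 writes@15)
[I6] 17/23/31/32  (RAW R2: wait I5 write@22)

cycle = 17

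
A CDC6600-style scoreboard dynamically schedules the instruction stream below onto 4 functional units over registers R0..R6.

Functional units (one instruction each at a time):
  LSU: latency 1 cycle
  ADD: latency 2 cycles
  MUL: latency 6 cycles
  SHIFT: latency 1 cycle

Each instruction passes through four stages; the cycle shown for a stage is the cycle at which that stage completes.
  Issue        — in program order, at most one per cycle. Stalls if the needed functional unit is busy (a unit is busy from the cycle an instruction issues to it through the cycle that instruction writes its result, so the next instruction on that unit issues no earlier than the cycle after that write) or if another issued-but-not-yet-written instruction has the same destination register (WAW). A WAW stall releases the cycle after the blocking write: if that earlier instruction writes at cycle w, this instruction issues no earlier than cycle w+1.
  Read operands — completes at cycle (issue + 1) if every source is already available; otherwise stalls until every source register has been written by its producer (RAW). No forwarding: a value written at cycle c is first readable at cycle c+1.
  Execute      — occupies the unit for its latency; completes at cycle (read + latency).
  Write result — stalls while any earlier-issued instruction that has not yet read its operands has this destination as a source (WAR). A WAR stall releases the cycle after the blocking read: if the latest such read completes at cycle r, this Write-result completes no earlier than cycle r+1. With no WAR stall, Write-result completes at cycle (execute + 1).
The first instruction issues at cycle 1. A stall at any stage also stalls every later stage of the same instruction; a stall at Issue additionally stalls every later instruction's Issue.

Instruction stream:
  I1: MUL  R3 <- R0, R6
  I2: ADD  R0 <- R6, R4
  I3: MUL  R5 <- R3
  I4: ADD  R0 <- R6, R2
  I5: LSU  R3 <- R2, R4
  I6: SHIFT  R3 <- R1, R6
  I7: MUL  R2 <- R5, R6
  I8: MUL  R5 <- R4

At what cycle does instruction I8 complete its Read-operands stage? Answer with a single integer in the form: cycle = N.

cycle 1: I1 issues→MUL
cycle 2: I1 reads | I2 issues→ADD
cycle 3: I2 reads
cycle 5: I2 exec-done
cycle 6: I2 writes R0
cycle 8: I1 exec-done
cycle 9: I1 writes R3
cycle 10: I3 issues→MUL
cycle 11: I3 reads | I4 issues→ADD
cycle 12: I4 reads | I5 issues→LSU
cycle 13: I5 reads
cycle 14: I4 exec-done | I5 exec-done
cycle 15: I4 writes R0 | I5 writes R3
cycle 16: I6 issues→SHIFT
cycle 17: I3 exec-done | I6 reads
cycle 18: I3 writes R5 | I6 exec-done
cycle 19: I6 writes R3 | I7 issues→MUL
cycle 20: I7 reads
cycle 26: I7 exec-done
cycle 27: I7 writes R2
cycle 28: I8 issues→MUL
cycle 29: I8 reads
cycle 35: I8 exec-done
cycle 36: I8 writes R5

cycle = 29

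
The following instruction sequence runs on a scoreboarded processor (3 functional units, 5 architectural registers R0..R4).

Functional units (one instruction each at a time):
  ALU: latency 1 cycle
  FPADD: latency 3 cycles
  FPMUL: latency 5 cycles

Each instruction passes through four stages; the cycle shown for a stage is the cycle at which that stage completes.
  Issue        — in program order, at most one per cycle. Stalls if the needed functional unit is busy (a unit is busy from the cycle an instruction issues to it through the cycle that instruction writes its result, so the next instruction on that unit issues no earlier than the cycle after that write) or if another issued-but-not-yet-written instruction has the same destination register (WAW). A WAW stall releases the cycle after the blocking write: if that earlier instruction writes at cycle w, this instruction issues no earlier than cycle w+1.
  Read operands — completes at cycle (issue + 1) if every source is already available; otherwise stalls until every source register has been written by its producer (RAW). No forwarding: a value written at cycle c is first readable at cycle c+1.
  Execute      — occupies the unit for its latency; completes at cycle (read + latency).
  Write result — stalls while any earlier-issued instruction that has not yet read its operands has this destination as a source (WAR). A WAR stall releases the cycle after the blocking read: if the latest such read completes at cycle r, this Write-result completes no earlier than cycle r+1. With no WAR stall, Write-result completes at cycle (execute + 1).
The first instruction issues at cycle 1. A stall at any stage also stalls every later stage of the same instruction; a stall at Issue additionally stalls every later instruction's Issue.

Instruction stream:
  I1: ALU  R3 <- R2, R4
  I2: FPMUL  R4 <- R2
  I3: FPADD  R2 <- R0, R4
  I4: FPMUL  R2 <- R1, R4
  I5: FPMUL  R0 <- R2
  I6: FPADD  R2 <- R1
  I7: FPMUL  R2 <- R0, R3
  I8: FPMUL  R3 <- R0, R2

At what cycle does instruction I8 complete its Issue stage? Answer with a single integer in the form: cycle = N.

cycle = 39

I1 -> (1, 2, 3, 4)
I2 -> (2, 3, 8, 9)
I3 -> (3, 10, 13, 14)  // RAW R4: wait I2 write@9
I4 -> (15, 16, 21, 22)  // WAW R2: wait I3 write@14
I5 -> (23, 24, 29, 30)  // struct: FPMUL busy until I4 writes@22
I6 -> (24, 25, 28, 29)
I7 -> (31, 32, 37, 38)  // struct: FPMUL busy until I5 writes@30
I8 -> (39, 40, 45, 46)  // struct: FPMUL busy until I7 writes@38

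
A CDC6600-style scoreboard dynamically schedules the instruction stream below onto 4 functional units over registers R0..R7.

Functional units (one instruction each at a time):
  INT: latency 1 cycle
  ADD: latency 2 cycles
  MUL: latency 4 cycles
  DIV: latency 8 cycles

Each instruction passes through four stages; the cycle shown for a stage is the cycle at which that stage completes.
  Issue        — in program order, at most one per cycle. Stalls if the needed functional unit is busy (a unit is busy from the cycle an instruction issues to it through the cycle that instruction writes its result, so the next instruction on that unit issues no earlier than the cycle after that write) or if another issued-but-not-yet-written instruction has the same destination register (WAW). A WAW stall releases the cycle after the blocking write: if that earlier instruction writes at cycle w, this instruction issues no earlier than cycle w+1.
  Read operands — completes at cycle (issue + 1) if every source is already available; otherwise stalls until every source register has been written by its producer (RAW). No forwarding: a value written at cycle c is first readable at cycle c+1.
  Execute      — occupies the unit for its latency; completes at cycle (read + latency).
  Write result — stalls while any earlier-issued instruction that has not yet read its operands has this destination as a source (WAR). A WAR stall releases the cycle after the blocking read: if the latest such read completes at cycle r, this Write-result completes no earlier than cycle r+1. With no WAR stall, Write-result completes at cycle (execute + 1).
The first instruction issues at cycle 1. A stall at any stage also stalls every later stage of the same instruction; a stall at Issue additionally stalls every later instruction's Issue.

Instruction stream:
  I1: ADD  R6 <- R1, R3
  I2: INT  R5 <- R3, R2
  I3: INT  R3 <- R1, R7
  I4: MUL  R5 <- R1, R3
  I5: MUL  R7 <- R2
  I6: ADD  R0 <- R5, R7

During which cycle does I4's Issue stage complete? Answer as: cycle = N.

cycle = 7

[I1] 1/2/4/5
[I2] 2/3/4/5
[I3] 6/7/8/9  (struct: INT busy until I2 writes@5)
[I4] 7/10/14/15  (RAW R3: wait I3 write@9)
[I5] 16/17/21/22  (struct: MUL busy until I4 writes@15)
[I6] 17/23/25/26  (RAW R7: wait I5 write@22)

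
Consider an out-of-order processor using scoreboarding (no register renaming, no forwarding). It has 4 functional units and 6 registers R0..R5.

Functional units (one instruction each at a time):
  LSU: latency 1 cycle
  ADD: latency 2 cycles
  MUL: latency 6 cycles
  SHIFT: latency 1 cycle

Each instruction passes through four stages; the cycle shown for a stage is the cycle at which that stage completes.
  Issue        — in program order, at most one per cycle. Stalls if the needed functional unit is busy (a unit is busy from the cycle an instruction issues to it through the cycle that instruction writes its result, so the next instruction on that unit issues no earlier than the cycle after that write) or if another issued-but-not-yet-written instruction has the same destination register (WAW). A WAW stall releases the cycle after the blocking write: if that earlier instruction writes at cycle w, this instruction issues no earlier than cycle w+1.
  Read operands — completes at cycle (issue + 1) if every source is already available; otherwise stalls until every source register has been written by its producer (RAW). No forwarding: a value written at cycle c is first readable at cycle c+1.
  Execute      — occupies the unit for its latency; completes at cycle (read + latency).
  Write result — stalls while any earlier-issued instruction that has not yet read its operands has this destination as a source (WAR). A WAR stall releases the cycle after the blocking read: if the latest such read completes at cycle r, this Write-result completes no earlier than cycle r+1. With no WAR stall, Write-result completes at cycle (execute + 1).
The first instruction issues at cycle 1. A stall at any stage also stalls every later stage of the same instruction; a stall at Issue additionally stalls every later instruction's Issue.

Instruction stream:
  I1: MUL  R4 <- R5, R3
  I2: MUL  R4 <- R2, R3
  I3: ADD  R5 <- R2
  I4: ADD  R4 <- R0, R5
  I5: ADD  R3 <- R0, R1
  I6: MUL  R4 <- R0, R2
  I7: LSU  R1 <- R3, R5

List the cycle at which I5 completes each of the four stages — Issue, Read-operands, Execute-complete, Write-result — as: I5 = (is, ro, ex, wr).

I5 = (24, 25, 27, 28)

cycle 1: I1 dispatched to MUL
cycle 2: I1 operands ready
cycle 8: I1 complete
cycle 9: R4←I1
cycle 10: I2 dispatched to MUL
cycle 11: I2 operands ready, I3 dispatched to ADD
cycle 12: I3 operands ready
cycle 14: I3 complete
cycle 15: R5←I3
cycle 17: I2 complete
cycle 18: R4←I2
cycle 19: I4 dispatched to ADD
cycle 20: I4 operands ready
cycle 22: I4 complete
cycle 23: R4←I4
cycle 24: I5 dispatched to ADD
cycle 25: I5 operands ready, I6 dispatched to MUL
cycle 26: I6 operands ready, I7 dispatched to LSU
cycle 27: I5 complete
cycle 28: R3←I5
cycle 29: I7 operands ready
cycle 30: I7 complete
cycle 31: R1←I7
cycle 32: I6 complete
cycle 33: R4←I6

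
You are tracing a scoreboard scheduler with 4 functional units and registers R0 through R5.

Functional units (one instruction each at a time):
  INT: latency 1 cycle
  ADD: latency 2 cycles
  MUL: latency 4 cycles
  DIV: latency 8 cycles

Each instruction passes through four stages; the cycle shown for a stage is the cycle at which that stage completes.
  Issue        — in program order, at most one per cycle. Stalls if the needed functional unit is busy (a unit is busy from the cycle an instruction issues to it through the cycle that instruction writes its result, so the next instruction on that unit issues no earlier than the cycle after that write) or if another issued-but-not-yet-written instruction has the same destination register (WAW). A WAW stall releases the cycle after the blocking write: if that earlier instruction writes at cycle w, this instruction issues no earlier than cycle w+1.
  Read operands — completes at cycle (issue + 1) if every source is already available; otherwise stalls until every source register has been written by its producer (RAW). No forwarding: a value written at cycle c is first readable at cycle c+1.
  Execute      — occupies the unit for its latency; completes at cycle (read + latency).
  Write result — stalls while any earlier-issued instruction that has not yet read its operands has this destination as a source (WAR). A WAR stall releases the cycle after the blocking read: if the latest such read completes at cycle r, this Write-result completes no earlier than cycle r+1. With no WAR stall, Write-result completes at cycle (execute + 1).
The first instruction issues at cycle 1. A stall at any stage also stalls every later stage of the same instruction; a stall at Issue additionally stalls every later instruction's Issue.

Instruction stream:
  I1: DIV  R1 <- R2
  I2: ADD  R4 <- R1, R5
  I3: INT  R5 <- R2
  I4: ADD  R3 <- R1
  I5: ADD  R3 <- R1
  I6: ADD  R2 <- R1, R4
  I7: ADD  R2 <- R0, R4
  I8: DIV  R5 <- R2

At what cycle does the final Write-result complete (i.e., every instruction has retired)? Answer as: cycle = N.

c1: I1→DIV
c2: I1 RO | I2→ADD
c3: I3→INT
c4: I3 RO
c5: I3 EX
c10: I1 EX
c11: I1 WR R1
c12: I2 RO
c13: I3 WR R5
c14: I2 EX
c15: I2 WR R4
c16: I4→ADD
c17: I4 RO
c19: I4 EX
c20: I4 WR R3
c21: I5→ADD
c22: I5 RO
c24: I5 EX
c25: I5 WR R3
c26: I6→ADD
c27: I6 RO
c29: I6 EX
c30: I6 WR R2
c31: I7→ADD
c32: I7 RO | I8→DIV
c34: I7 EX
c35: I7 WR R2
c36: I8 RO
c44: I8 EX
c45: I8 WR R5

cycle = 45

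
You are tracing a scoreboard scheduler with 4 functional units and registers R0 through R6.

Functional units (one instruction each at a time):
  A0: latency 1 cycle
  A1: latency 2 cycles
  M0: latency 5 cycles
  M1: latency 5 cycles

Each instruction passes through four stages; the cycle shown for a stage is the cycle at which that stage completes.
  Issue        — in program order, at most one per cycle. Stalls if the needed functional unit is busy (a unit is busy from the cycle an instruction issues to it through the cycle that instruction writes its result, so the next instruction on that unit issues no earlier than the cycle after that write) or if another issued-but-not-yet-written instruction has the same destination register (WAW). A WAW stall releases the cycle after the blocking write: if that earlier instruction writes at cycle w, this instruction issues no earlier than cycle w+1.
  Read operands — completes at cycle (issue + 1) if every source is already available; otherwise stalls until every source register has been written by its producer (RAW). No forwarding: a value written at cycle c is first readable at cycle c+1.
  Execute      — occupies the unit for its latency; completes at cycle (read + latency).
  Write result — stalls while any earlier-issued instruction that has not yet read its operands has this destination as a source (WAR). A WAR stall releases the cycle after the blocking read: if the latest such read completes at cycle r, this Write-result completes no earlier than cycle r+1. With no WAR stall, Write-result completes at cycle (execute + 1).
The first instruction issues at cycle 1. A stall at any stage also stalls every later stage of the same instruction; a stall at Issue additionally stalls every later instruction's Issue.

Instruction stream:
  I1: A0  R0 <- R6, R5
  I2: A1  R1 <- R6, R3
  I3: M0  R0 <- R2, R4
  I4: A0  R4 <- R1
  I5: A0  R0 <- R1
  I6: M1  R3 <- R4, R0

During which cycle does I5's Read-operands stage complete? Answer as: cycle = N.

t=1  issue I1 (A0)
t=2  I1 read-ops; issue I2 (A1)
t=3  I1 finished on A0; I2 read-ops
t=4  I1→R0
t=5  I2 finished on A1; issue I3 (M0)
t=6  I2→R1; I3 read-ops; issue I4 (A0)
t=7  I4 read-ops
t=8  I4 finished on A0
t=9  I4→R4
t=11  I3 finished on M0
t=12  I3→R0
t=13  issue I5 (A0)
t=14  I5 read-ops; issue I6 (M1)
t=15  I5 finished on A0
t=16  I5→R0
t=17  I6 read-ops
t=22  I6 finished on M1
t=23  I6→R3

cycle = 14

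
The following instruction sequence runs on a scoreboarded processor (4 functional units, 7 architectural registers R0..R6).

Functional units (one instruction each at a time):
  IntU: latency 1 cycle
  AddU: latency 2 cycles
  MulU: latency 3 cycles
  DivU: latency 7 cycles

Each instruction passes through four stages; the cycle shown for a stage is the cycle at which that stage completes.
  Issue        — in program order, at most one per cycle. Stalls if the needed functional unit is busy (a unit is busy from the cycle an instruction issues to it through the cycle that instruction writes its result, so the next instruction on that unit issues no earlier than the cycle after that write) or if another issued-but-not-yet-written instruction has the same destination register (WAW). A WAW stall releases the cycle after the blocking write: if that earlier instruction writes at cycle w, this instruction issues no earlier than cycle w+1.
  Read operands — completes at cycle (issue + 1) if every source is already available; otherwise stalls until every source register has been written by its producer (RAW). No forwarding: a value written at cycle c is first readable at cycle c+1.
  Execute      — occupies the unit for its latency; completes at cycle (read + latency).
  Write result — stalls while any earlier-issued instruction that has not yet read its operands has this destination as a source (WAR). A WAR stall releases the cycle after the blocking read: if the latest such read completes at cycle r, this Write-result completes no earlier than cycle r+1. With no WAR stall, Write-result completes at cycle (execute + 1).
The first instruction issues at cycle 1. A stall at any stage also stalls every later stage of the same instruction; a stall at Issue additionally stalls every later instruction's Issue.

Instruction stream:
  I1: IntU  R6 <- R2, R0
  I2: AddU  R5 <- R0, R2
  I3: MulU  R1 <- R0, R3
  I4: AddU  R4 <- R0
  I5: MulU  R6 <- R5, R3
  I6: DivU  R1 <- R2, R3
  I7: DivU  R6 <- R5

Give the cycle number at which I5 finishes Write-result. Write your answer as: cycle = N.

cycle = 14

I1 -> (1, 2, 3, 4)
I2 -> (2, 3, 5, 6)
I3 -> (3, 4, 7, 8)
I4 -> (7, 8, 10, 11)  // struct: AddU busy until I2 writes@6
I5 -> (9, 10, 13, 14)  // struct: MulU busy until I3 writes@8
I6 -> (10, 11, 18, 19)
I7 -> (20, 21, 28, 29)  // struct: DivU busy until I6 writes@19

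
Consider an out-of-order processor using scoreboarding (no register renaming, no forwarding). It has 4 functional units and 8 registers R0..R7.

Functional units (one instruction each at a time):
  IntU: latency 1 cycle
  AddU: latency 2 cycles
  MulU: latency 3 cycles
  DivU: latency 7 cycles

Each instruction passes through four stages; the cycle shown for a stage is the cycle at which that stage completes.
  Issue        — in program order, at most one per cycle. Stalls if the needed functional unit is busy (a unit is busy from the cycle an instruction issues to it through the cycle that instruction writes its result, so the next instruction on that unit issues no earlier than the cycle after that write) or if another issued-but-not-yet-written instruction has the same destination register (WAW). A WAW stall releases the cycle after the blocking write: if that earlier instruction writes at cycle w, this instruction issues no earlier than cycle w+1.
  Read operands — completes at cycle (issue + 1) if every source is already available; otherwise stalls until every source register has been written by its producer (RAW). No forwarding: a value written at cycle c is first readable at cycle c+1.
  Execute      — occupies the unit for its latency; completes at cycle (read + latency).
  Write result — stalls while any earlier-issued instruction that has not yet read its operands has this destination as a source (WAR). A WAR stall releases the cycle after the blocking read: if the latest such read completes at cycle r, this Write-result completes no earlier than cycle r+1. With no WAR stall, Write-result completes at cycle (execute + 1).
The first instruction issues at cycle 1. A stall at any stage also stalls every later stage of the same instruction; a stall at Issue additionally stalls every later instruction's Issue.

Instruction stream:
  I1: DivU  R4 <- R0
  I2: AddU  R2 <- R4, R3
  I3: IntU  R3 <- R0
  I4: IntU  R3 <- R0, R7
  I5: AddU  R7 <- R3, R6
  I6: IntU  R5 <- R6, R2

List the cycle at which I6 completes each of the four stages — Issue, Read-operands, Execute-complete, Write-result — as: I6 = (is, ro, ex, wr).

t=1  I1 dispatched to DivU
t=2  I1 operands ready; I2 dispatched to AddU
t=3  I3 dispatched to IntU
t=4  I3 operands ready
t=5  I3 complete
t=9  I1 complete
t=10  R4←I1
t=11  I2 operands ready
t=12  R3←I3
t=13  I2 complete; I4 dispatched to IntU
t=14  R2←I2; I4 operands ready
t=15  I4 complete; I5 dispatched to AddU
t=16  R3←I4
t=17  I5 operands ready; I6 dispatched to IntU
t=18  I6 operands ready
t=19  I5 complete; I6 complete
t=20  R7←I5; R5←I6

I6 = (17, 18, 19, 20)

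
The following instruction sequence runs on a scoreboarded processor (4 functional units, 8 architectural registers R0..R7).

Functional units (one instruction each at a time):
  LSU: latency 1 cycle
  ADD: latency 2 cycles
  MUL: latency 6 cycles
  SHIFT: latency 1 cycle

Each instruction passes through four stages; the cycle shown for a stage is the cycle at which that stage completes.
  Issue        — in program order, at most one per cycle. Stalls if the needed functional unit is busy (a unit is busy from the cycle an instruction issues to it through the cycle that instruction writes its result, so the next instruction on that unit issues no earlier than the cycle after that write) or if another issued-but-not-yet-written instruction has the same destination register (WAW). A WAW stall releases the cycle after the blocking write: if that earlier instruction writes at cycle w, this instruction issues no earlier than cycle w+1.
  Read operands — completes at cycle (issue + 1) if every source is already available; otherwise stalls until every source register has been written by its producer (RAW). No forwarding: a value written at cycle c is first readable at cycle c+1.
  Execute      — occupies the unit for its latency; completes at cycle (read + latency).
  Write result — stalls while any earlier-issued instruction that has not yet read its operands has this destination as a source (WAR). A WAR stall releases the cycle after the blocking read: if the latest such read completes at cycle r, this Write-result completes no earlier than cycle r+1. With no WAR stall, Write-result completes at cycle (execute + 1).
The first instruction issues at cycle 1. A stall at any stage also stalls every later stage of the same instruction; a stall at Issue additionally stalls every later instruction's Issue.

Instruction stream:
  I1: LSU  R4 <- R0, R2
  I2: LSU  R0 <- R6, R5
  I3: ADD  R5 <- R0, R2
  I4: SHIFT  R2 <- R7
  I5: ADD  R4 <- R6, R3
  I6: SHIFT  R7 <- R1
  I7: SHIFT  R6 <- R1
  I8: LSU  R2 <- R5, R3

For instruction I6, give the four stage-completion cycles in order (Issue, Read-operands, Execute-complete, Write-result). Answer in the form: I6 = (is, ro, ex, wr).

I1  is:1  ro:2  ex:3  wr:4
I2  is:5  ro:6  ex:7  wr:8  — struct: LSU busy until I1 writes@4
I3  is:6  ro:9  ex:11  wr:12  — RAW R0: wait I2 write@8
I4  is:7  ro:8  ex:9  wr:10
I5  is:13  ro:14  ex:16  wr:17  — struct: ADD busy until I3 writes@12
I6  is:14  ro:15  ex:16  wr:17
I7  is:18  ro:19  ex:20  wr:21  — struct: SHIFT busy until I6 writes@17
I8  is:19  ro:20  ex:21  wr:22

I6 = (14, 15, 16, 17)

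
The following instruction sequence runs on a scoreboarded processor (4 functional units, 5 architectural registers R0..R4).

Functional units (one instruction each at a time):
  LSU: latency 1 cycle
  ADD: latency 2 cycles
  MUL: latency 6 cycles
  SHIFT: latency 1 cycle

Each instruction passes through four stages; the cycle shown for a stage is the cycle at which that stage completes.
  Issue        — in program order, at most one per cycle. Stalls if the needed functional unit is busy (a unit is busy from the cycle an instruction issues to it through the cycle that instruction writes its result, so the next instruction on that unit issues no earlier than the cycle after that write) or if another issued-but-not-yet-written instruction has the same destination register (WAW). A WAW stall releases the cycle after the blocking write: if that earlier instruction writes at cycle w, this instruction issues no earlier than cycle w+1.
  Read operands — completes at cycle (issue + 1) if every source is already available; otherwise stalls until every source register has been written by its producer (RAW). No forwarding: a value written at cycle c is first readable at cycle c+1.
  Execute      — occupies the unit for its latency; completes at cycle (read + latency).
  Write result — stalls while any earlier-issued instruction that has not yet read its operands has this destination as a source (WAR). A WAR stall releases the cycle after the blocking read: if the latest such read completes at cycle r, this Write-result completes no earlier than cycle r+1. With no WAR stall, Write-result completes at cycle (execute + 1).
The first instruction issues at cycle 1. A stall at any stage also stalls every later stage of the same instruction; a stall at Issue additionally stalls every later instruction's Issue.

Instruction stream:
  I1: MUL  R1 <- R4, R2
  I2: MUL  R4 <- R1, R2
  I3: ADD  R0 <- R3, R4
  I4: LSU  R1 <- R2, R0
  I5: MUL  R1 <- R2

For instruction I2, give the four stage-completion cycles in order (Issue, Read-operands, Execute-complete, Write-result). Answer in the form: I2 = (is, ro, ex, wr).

I2 = (10, 11, 17, 18)

I1: IS=1 RO=2 EX=8 WR=9
I2: IS=10 RO=11 EX=17 WR=18  [struct: MUL busy until I1 writes@9]
I3: IS=11 RO=19 EX=21 WR=22  [RAW R4: wait I2 write@18]
I4: IS=12 RO=23 EX=24 WR=25  [RAW R0: wait I3 write@22]
I5: IS=26 RO=27 EX=33 WR=34  [WAW R1: wait I4 write@25]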